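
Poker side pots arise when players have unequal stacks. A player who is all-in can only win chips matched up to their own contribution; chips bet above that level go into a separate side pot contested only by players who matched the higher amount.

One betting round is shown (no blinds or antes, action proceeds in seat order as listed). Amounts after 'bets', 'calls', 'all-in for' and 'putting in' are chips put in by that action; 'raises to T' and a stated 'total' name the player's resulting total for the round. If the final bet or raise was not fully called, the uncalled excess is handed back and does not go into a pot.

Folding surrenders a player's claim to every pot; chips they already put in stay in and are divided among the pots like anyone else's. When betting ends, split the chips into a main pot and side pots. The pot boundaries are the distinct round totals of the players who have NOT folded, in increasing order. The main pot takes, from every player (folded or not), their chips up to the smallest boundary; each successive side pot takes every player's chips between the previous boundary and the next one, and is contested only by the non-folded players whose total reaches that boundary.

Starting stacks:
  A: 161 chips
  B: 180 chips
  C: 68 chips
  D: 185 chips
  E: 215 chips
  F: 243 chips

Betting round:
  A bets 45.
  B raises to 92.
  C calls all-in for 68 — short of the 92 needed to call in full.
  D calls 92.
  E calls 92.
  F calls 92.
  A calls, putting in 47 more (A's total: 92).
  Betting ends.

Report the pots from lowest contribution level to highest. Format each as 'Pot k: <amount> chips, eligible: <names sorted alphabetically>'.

Pot 1: 408 chips, eligible: A, B, C, D, E, F
Pot 2: 120 chips, eligible: A, B, D, E, F

Derivation:
Contributions: A=92, B=92, C=68, D=92, E=92, F=92
Pot levels (distinct totals of non-folded players): 68, 92
Layer 1-68: 68 each from A, B, C, D, E, F = 68*6 = 408 chips; eligible A, B, C, D, E, F
Layer 69-92: 24 each from A, B, D, E, F = 24*5 = 120 chips; eligible A, B, D, E, F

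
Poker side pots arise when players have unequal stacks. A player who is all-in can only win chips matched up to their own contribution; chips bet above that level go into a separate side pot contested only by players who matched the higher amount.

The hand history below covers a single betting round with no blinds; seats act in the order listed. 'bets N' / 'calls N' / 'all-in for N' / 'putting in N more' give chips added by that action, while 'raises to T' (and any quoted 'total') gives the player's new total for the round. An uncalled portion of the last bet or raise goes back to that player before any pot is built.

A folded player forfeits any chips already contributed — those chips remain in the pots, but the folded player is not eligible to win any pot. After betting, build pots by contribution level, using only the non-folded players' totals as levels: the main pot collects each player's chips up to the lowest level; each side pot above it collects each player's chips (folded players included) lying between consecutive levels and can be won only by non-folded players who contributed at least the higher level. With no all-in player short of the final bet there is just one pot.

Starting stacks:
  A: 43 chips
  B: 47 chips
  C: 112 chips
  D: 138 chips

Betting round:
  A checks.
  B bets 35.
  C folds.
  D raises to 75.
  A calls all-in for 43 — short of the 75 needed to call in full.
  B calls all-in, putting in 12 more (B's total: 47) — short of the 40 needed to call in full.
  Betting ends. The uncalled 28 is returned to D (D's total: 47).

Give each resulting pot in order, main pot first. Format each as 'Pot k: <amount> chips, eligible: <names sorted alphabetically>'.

Pot 1: 129 chips, eligible: A, B, D
Pot 2: 8 chips, eligible: B, D

Derivation:
Contributions (after 28 returned to D): A=43, B=47, D=47
Folded: C
Pot levels (distinct totals of non-folded players): 43, 47
Layer 1-43: 43 each from A, B, D = 43*3 = 129 chips; eligible A, B, D
Layer 44-47: 4 each from B, D = 4*2 = 8 chips; eligible B, D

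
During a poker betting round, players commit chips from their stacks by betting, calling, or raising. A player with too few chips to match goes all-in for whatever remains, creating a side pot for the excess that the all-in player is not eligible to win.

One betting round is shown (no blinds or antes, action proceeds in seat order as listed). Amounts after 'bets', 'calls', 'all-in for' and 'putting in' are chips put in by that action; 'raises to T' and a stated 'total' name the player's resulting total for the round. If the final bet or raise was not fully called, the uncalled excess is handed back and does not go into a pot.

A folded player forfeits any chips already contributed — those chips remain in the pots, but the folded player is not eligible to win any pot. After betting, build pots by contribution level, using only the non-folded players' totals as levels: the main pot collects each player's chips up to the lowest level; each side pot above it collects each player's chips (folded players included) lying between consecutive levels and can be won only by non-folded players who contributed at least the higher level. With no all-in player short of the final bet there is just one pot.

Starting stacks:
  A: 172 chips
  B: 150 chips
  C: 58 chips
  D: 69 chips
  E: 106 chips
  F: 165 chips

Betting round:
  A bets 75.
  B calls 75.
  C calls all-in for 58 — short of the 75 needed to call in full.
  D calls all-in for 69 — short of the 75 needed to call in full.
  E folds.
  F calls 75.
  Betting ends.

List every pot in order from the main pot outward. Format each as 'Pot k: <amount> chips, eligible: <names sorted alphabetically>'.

Pot 1: 290 chips, eligible: A, B, C, D, F
Pot 2: 44 chips, eligible: A, B, D, F
Pot 3: 18 chips, eligible: A, B, F

Derivation:
Contributions: A=75, B=75, C=58, D=69, F=75
Folded: E
Pot levels (distinct totals of non-folded players): 58, 69, 75
Layer 1-58: 58 each from A, B, C, D, F = 58*5 = 290 chips; eligible A, B, C, D, F
Layer 59-69: 11 each from A, B, D, F = 11*4 = 44 chips; eligible A, B, D, F
Layer 70-75: 6 each from A, B, F = 6*3 = 18 chips; eligible A, B, F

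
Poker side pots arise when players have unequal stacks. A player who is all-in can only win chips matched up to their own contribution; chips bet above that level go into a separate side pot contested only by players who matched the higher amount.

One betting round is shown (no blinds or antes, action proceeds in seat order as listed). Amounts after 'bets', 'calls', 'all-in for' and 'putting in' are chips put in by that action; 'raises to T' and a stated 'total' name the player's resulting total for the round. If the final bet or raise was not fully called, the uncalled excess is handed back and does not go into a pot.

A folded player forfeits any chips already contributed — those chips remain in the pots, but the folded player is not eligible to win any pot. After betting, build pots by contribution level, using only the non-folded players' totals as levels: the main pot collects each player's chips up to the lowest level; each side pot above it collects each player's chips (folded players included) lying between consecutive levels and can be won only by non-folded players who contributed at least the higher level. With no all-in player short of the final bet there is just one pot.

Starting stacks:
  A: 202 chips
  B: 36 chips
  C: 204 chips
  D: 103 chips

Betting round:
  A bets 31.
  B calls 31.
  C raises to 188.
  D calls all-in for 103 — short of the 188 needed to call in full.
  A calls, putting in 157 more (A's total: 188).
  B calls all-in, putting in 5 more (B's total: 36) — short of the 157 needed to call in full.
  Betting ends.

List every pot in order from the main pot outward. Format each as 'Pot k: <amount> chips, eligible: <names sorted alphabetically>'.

Contributions: A=188, B=36, C=188, D=103
Pot levels (distinct totals of non-folded players): 36, 103, 188
Layer 1-36: 36 each from A, B, C, D = 36*4 = 144 chips; eligible A, B, C, D
Layer 37-103: 67 each from A, C, D = 67*3 = 201 chips; eligible A, C, D
Layer 104-188: 85 each from A, C = 85*2 = 170 chips; eligible A, C

Pot 1: 144 chips, eligible: A, B, C, D
Pot 2: 201 chips, eligible: A, C, D
Pot 3: 170 chips, eligible: A, C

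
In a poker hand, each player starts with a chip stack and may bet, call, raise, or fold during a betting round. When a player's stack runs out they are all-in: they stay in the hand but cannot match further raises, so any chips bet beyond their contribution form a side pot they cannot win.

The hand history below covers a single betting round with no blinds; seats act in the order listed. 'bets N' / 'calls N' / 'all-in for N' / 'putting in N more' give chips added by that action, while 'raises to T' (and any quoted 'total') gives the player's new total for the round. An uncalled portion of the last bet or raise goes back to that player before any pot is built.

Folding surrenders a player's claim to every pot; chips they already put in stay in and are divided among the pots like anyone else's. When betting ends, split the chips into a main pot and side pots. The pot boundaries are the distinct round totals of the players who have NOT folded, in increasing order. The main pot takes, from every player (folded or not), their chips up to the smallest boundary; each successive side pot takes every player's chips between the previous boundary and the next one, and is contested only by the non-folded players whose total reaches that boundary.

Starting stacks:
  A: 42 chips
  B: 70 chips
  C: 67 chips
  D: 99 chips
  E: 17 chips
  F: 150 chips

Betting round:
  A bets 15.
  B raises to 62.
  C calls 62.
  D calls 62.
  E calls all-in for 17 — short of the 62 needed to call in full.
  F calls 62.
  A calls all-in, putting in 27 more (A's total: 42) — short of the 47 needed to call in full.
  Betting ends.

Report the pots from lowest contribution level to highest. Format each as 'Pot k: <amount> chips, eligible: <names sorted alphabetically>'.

Contributions: A=42, B=62, C=62, D=62, E=17, F=62
Pot levels (distinct totals of non-folded players): 17, 42, 62
Layer 1-17: 17 each from A, B, C, D, E, F = 17*6 = 102 chips; eligible A, B, C, D, E, F
Layer 18-42: 25 each from A, B, C, D, F = 25*5 = 125 chips; eligible A, B, C, D, F
Layer 43-62: 20 each from B, C, D, F = 20*4 = 80 chips; eligible B, C, D, F

Pot 1: 102 chips, eligible: A, B, C, D, E, F
Pot 2: 125 chips, eligible: A, B, C, D, F
Pot 3: 80 chips, eligible: B, C, D, F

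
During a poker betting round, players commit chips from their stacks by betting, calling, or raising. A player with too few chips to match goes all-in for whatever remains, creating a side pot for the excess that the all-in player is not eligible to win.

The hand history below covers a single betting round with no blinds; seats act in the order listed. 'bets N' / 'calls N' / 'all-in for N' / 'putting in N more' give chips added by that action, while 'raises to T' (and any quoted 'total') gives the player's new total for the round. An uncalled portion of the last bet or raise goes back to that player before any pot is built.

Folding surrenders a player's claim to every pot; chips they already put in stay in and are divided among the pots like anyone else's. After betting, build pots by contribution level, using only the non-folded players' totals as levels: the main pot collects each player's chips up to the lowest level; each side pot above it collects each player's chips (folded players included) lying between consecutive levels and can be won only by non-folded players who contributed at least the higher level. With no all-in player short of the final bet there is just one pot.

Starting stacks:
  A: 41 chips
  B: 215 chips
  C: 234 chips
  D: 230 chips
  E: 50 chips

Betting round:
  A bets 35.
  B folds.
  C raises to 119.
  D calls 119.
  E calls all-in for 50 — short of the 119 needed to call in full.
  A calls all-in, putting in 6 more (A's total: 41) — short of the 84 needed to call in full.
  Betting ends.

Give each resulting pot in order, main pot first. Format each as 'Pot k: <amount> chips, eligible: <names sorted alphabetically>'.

Contributions: A=41, C=119, D=119, E=50
Folded: B
Pot levels (distinct totals of non-folded players): 41, 50, 119
Layer 1-41: 41 each from A, C, D, E = 41*4 = 164 chips; eligible A, C, D, E
Layer 42-50: 9 each from C, D, E = 9*3 = 27 chips; eligible C, D, E
Layer 51-119: 69 each from C, D = 69*2 = 138 chips; eligible C, D

Pot 1: 164 chips, eligible: A, C, D, E
Pot 2: 27 chips, eligible: C, D, E
Pot 3: 138 chips, eligible: C, D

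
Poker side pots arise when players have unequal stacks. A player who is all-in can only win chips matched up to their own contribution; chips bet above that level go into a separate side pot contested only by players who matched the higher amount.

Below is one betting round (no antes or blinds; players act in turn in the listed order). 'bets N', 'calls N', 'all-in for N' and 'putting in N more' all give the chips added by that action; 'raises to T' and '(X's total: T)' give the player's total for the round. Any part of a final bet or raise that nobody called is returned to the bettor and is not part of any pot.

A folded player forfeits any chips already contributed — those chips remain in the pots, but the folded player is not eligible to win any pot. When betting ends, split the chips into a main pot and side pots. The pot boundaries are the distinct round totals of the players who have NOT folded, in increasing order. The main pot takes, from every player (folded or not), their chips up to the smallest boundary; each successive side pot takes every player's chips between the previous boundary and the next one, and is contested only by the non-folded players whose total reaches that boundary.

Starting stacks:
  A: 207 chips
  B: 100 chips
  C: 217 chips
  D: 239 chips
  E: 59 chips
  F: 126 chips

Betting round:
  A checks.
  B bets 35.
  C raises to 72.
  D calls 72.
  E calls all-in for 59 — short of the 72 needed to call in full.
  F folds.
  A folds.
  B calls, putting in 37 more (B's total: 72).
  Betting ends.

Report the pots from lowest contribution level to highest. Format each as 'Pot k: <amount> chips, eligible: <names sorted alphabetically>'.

Pot 1: 236 chips, eligible: B, C, D, E
Pot 2: 39 chips, eligible: B, C, D

Derivation:
Contributions: B=72, C=72, D=72, E=59
Folded: A, F
Pot levels (distinct totals of non-folded players): 59, 72
Layer 1-59: 59 each from B, C, D, E = 59*4 = 236 chips; eligible B, C, D, E
Layer 60-72: 13 each from B, C, D = 13*3 = 39 chips; eligible B, C, D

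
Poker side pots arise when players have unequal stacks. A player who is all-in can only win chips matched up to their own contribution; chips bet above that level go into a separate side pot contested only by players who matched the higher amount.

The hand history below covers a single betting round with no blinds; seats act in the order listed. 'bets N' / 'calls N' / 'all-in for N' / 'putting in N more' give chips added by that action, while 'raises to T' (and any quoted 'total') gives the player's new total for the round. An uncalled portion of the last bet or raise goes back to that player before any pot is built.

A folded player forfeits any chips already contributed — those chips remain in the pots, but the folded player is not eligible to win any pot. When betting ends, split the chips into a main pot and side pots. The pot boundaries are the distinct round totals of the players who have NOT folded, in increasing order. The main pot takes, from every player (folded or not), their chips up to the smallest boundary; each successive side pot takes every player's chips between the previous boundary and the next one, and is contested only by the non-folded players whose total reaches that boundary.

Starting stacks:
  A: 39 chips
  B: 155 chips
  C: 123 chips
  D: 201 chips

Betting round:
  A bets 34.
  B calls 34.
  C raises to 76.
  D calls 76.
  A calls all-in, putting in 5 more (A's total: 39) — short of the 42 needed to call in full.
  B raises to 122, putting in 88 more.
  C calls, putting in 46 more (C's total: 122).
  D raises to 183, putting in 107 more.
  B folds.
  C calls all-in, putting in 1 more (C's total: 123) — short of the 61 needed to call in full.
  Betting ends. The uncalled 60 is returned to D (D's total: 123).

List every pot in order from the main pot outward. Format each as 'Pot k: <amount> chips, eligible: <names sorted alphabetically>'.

Contributions (after 60 returned to D): A=39, B=122, C=123, D=123
Folded: B
Pot levels (distinct totals of non-folded players): 39, 123
Layer 1-39: 39 each from A, B, C, D = 39*4 = 156 chips; eligible A, C, D
Layer 40-123: B 83 + C 84 + D 84 = 251 chips; eligible C, D

Pot 1: 156 chips, eligible: A, C, D
Pot 2: 251 chips, eligible: C, D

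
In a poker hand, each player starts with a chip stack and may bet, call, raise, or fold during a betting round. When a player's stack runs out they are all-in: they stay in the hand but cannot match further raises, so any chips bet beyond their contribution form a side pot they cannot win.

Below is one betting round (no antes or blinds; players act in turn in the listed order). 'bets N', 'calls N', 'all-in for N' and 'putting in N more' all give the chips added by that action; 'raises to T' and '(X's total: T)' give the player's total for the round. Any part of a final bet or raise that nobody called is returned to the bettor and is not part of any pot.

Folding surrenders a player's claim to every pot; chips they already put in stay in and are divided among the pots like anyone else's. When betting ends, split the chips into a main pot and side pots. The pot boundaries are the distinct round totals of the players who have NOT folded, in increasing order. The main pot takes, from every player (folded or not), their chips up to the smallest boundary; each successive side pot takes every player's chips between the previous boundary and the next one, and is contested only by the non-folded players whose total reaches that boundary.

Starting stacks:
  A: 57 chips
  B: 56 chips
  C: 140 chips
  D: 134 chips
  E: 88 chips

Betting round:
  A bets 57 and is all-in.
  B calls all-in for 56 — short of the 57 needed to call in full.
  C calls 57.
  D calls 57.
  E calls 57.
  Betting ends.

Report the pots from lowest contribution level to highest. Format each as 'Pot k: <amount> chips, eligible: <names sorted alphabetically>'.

Pot 1: 280 chips, eligible: A, B, C, D, E
Pot 2: 4 chips, eligible: A, C, D, E

Derivation:
Contributions: A=57, B=56, C=57, D=57, E=57
Pot levels (distinct totals of non-folded players): 56, 57
Layer 1-56: 56 each from A, B, C, D, E = 56*5 = 280 chips; eligible A, B, C, D, E
Layer 57-57: 1 each from A, C, D, E = 1*4 = 4 chips; eligible A, C, D, E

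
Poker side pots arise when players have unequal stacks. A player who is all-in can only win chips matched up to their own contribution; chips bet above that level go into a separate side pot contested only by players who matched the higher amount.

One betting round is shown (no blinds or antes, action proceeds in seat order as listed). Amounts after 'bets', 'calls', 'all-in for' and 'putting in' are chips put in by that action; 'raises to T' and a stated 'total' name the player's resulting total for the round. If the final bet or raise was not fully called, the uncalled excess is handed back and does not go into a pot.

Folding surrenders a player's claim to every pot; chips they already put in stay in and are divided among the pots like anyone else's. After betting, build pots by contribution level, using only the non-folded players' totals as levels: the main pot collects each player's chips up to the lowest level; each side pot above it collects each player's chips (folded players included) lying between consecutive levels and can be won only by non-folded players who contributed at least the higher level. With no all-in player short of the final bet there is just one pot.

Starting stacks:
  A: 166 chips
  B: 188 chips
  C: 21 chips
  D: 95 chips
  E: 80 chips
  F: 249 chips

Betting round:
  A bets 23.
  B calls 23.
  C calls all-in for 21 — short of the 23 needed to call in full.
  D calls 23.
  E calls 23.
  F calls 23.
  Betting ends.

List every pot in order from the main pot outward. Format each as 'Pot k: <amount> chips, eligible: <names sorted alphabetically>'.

Contributions: A=23, B=23, C=21, D=23, E=23, F=23
Pot levels (distinct totals of non-folded players): 21, 23
Layer 1-21: 21 each from A, B, C, D, E, F = 21*6 = 126 chips; eligible A, B, C, D, E, F
Layer 22-23: 2 each from A, B, D, E, F = 2*5 = 10 chips; eligible A, B, D, E, F

Pot 1: 126 chips, eligible: A, B, C, D, E, F
Pot 2: 10 chips, eligible: A, B, D, E, F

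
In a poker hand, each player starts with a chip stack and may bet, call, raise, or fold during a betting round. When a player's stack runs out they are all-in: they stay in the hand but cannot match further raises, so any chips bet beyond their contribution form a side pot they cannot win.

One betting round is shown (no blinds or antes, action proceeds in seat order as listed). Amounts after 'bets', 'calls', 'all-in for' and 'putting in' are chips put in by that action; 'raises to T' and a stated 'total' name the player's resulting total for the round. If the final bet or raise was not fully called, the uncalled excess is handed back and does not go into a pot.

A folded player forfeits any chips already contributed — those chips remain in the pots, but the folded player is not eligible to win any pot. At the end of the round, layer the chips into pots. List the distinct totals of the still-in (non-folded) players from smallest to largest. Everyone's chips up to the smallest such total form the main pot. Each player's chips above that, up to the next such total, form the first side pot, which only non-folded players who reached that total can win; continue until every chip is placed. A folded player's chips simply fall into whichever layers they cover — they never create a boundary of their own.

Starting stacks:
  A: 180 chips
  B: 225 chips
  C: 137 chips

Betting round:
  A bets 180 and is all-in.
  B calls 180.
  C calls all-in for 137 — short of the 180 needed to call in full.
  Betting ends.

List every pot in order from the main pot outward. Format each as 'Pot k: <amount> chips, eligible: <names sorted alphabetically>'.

Contributions: A=180, B=180, C=137
Pot levels (distinct totals of non-folded players): 137, 180
Layer 1-137: 137 each from A, B, C = 137*3 = 411 chips; eligible A, B, C
Layer 138-180: 43 each from A, B = 43*2 = 86 chips; eligible A, B

Pot 1: 411 chips, eligible: A, B, C
Pot 2: 86 chips, eligible: A, B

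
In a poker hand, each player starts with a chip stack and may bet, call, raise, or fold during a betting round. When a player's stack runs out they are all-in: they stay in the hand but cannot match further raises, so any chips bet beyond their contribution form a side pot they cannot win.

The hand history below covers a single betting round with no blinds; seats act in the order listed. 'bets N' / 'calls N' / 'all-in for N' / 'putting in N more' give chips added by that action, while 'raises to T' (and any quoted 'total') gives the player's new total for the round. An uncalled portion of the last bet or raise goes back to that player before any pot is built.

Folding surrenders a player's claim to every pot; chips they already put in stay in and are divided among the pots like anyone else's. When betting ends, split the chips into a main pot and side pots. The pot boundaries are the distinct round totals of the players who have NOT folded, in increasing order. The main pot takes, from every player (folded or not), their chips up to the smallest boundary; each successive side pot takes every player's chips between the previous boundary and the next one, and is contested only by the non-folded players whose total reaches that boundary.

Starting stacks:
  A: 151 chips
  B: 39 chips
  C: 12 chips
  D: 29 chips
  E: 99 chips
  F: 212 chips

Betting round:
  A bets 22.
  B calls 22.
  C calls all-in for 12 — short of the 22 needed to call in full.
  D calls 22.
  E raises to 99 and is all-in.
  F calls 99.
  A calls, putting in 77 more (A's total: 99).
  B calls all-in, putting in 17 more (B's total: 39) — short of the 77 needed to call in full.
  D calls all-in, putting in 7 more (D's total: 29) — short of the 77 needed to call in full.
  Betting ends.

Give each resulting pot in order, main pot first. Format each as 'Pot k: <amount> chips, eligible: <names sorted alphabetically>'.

Contributions: A=99, B=39, C=12, D=29, E=99, F=99
Pot levels (distinct totals of non-folded players): 12, 29, 39, 99
Layer 1-12: 12 each from A, B, C, D, E, F = 12*6 = 72 chips; eligible A, B, C, D, E, F
Layer 13-29: 17 each from A, B, D, E, F = 17*5 = 85 chips; eligible A, B, D, E, F
Layer 30-39: 10 each from A, B, E, F = 10*4 = 40 chips; eligible A, B, E, F
Layer 40-99: 60 each from A, E, F = 60*3 = 180 chips; eligible A, E, F

Pot 1: 72 chips, eligible: A, B, C, D, E, F
Pot 2: 85 chips, eligible: A, B, D, E, F
Pot 3: 40 chips, eligible: A, B, E, F
Pot 4: 180 chips, eligible: A, E, F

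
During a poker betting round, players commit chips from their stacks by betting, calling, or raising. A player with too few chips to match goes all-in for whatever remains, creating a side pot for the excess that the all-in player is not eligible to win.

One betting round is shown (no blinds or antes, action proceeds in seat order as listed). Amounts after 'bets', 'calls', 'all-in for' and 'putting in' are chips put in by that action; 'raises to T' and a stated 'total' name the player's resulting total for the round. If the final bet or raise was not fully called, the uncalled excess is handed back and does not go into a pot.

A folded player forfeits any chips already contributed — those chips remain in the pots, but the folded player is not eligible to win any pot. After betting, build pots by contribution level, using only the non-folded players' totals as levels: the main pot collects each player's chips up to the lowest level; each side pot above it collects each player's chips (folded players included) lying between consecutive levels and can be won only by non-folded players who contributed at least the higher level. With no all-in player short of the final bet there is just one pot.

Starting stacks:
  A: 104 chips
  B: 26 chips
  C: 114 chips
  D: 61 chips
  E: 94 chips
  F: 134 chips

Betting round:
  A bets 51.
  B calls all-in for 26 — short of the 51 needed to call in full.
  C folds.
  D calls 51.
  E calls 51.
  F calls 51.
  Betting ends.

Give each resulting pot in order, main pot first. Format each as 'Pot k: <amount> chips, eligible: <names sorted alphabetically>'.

Pot 1: 130 chips, eligible: A, B, D, E, F
Pot 2: 100 chips, eligible: A, D, E, F

Derivation:
Contributions: A=51, B=26, D=51, E=51, F=51
Folded: C
Pot levels (distinct totals of non-folded players): 26, 51
Layer 1-26: 26 each from A, B, D, E, F = 26*5 = 130 chips; eligible A, B, D, E, F
Layer 27-51: 25 each from A, D, E, F = 25*4 = 100 chips; eligible A, D, E, F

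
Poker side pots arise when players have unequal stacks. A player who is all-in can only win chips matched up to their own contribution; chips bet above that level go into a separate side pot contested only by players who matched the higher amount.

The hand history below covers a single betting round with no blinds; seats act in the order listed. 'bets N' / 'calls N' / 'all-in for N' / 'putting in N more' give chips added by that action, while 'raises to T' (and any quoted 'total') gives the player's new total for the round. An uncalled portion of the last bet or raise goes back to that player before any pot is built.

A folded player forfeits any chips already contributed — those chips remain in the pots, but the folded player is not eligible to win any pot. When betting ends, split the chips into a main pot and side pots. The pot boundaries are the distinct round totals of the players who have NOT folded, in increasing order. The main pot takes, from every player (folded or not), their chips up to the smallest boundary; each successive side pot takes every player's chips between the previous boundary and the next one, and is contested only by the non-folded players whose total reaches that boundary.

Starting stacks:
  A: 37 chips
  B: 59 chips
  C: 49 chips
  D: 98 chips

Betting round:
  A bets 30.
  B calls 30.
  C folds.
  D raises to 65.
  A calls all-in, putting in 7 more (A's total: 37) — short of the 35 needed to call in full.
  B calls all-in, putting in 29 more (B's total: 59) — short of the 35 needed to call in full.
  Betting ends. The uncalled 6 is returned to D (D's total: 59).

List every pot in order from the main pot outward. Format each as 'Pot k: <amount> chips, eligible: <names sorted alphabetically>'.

Contributions (after 6 returned to D): A=37, B=59, D=59
Folded: C
Pot levels (distinct totals of non-folded players): 37, 59
Layer 1-37: 37 each from A, B, D = 37*3 = 111 chips; eligible A, B, D
Layer 38-59: 22 each from B, D = 22*2 = 44 chips; eligible B, D

Pot 1: 111 chips, eligible: A, B, D
Pot 2: 44 chips, eligible: B, D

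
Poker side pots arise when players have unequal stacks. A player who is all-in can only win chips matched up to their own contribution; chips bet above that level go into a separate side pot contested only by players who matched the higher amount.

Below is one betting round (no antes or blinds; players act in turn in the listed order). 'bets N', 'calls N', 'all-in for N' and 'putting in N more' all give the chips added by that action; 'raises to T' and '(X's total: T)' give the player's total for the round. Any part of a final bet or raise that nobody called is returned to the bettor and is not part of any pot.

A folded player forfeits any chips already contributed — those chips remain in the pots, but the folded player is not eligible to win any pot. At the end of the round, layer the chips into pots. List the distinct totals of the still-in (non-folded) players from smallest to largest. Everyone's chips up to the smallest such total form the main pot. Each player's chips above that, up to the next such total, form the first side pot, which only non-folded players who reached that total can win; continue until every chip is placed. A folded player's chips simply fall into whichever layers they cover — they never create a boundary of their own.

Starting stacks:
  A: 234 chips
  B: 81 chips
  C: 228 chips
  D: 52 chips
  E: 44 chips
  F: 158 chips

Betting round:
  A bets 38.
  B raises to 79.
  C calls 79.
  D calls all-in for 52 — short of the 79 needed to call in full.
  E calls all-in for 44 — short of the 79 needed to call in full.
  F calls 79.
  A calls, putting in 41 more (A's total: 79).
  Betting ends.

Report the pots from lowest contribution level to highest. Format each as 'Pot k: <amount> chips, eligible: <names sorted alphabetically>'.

Contributions: A=79, B=79, C=79, D=52, E=44, F=79
Pot levels (distinct totals of non-folded players): 44, 52, 79
Layer 1-44: 44 each from A, B, C, D, E, F = 44*6 = 264 chips; eligible A, B, C, D, E, F
Layer 45-52: 8 each from A, B, C, D, F = 8*5 = 40 chips; eligible A, B, C, D, F
Layer 53-79: 27 each from A, B, C, F = 27*4 = 108 chips; eligible A, B, C, F

Pot 1: 264 chips, eligible: A, B, C, D, E, F
Pot 2: 40 chips, eligible: A, B, C, D, F
Pot 3: 108 chips, eligible: A, B, C, F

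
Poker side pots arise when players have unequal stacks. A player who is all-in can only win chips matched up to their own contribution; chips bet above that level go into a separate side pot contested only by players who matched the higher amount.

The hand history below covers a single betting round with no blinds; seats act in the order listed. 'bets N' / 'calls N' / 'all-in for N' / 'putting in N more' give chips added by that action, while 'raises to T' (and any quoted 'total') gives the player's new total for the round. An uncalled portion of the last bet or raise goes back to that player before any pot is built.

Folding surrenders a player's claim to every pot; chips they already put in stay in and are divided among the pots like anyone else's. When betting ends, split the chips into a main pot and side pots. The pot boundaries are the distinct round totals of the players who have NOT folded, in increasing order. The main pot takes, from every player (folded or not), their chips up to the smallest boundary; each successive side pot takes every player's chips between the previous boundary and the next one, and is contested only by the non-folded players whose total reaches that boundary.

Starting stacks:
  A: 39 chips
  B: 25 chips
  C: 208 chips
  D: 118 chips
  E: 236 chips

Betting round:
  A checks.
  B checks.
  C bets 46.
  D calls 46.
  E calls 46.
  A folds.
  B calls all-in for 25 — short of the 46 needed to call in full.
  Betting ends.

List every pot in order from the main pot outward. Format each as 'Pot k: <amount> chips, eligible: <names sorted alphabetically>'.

Contributions: B=25, C=46, D=46, E=46
Folded: A
Pot levels (distinct totals of non-folded players): 25, 46
Layer 1-25: 25 each from B, C, D, E = 25*4 = 100 chips; eligible B, C, D, E
Layer 26-46: 21 each from C, D, E = 21*3 = 63 chips; eligible C, D, E

Pot 1: 100 chips, eligible: B, C, D, E
Pot 2: 63 chips, eligible: C, D, E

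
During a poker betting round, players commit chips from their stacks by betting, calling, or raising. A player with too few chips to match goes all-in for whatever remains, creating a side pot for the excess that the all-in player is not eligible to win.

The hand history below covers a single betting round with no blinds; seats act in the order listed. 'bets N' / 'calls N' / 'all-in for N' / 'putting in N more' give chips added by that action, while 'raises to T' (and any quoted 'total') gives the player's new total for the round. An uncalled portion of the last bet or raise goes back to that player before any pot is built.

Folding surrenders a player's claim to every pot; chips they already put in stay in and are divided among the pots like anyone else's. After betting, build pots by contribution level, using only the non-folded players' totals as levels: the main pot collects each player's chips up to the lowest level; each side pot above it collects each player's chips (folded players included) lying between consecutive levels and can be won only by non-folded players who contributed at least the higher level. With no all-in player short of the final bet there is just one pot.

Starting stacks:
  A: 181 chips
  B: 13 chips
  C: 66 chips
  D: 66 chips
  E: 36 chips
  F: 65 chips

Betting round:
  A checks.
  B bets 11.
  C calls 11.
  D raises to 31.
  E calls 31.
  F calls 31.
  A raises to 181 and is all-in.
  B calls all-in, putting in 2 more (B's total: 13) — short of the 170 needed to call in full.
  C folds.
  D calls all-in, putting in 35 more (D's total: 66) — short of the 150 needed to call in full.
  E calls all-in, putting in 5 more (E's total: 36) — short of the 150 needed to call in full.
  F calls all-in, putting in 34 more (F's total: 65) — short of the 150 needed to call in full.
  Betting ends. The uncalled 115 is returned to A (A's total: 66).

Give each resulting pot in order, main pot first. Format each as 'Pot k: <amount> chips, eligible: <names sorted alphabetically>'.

Contributions (after 115 returned to A): A=66, B=13, C=11, D=66, E=36, F=65
Folded: C
Pot levels (distinct totals of non-folded players): 13, 36, 65, 66
Layer 1-13: A 13 + B 13 + C 11 + D 13 + E 13 + F 13 = 76 chips; eligible A, B, D, E, F
Layer 14-36: 23 each from A, D, E, F = 23*4 = 92 chips; eligible A, D, E, F
Layer 37-65: 29 each from A, D, F = 29*3 = 87 chips; eligible A, D, F
Layer 66-66: 1 each from A, D = 1*2 = 2 chips; eligible A, D

Pot 1: 76 chips, eligible: A, B, D, E, F
Pot 2: 92 chips, eligible: A, D, E, F
Pot 3: 87 chips, eligible: A, D, F
Pot 4: 2 chips, eligible: A, D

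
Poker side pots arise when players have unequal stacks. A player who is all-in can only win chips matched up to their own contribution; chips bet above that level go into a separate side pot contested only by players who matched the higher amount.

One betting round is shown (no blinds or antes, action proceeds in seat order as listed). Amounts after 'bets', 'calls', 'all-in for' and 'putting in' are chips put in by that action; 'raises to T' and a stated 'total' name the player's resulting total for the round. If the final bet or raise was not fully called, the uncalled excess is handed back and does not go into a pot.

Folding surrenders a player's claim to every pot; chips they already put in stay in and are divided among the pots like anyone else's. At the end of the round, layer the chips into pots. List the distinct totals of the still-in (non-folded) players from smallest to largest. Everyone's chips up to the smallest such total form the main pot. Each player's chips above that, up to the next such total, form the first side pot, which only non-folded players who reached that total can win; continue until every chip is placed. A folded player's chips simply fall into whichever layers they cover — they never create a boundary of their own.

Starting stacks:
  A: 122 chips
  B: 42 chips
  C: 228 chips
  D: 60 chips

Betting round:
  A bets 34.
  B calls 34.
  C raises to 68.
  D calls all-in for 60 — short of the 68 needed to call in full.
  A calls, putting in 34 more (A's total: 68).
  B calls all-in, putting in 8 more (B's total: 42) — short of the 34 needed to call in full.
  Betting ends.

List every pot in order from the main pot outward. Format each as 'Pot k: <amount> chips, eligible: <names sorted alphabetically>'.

Contributions: A=68, B=42, C=68, D=60
Pot levels (distinct totals of non-folded players): 42, 60, 68
Layer 1-42: 42 each from A, B, C, D = 42*4 = 168 chips; eligible A, B, C, D
Layer 43-60: 18 each from A, C, D = 18*3 = 54 chips; eligible A, C, D
Layer 61-68: 8 each from A, C = 8*2 = 16 chips; eligible A, C

Pot 1: 168 chips, eligible: A, B, C, D
Pot 2: 54 chips, eligible: A, C, D
Pot 3: 16 chips, eligible: A, C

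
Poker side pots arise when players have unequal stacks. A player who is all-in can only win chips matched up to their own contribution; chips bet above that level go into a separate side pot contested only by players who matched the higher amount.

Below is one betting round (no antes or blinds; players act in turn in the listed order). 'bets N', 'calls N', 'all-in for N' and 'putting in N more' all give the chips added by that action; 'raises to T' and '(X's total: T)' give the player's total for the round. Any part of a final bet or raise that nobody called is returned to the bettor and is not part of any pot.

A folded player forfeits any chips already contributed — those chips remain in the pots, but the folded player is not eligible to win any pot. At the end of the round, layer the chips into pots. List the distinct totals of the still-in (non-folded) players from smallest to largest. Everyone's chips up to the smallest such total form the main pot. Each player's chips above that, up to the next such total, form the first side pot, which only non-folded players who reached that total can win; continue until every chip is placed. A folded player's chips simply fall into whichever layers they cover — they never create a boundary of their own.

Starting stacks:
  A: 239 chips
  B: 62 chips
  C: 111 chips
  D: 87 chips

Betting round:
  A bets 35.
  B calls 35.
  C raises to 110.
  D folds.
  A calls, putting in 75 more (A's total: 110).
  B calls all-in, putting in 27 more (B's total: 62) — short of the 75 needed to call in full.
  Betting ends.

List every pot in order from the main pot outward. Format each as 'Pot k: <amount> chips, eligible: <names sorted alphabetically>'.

Contributions: A=110, B=62, C=110
Folded: D
Pot levels (distinct totals of non-folded players): 62, 110
Layer 1-62: 62 each from A, B, C = 62*3 = 186 chips; eligible A, B, C
Layer 63-110: 48 each from A, C = 48*2 = 96 chips; eligible A, C

Pot 1: 186 chips, eligible: A, B, C
Pot 2: 96 chips, eligible: A, C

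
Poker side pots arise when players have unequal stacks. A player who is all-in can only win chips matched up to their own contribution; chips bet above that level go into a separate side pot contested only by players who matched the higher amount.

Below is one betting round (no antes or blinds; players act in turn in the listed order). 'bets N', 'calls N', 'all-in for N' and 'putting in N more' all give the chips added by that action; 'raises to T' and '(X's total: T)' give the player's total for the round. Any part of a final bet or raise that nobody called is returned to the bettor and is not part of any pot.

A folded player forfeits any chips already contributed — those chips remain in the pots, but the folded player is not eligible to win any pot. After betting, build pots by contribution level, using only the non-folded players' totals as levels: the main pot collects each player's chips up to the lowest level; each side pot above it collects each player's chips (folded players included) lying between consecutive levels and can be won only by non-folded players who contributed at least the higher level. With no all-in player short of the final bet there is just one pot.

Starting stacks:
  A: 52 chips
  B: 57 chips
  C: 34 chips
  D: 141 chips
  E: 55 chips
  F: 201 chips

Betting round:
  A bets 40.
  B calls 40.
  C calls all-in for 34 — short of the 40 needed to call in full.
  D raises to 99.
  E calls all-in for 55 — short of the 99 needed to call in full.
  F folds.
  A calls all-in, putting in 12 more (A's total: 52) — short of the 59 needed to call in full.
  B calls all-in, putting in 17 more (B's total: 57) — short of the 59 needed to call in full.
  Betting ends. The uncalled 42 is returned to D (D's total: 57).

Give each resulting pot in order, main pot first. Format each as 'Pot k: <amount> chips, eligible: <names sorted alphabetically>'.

Contributions (after 42 returned to D): A=52, B=57, C=34, D=57, E=55
Folded: F
Pot levels (distinct totals of non-folded players): 34, 52, 55, 57
Layer 1-34: 34 each from A, B, C, D, E = 34*5 = 170 chips; eligible A, B, C, D, E
Layer 35-52: 18 each from A, B, D, E = 18*4 = 72 chips; eligible A, B, D, E
Layer 53-55: 3 each from B, D, E = 3*3 = 9 chips; eligible B, D, E
Layer 56-57: 2 each from B, D = 2*2 = 4 chips; eligible B, D

Pot 1: 170 chips, eligible: A, B, C, D, E
Pot 2: 72 chips, eligible: A, B, D, E
Pot 3: 9 chips, eligible: B, D, E
Pot 4: 4 chips, eligible: B, D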